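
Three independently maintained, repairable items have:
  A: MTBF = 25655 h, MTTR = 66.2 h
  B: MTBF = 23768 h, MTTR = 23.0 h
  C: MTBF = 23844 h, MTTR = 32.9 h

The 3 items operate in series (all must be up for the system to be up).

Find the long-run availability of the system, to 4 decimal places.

A(A) = MTBF/(MTBF+MTTR) = 25655/(25655+66.2) = 0.997426
A(B) = MTBF/(MTBF+MTTR) = 23768/(23768+23.0) = 0.999033
A(C) = MTBF/(MTBF+MTTR) = 23844/(23844+32.9) = 0.998622
Series availability: 0.997426 × 0.999033 × 0.998622 = 0.9951

0.9951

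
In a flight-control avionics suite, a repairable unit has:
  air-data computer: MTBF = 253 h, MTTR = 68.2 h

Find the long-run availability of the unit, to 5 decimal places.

A(air-data computer) = MTBF/(MTBF+MTTR) = 253/(253+68.2) = 0.78767

0.78767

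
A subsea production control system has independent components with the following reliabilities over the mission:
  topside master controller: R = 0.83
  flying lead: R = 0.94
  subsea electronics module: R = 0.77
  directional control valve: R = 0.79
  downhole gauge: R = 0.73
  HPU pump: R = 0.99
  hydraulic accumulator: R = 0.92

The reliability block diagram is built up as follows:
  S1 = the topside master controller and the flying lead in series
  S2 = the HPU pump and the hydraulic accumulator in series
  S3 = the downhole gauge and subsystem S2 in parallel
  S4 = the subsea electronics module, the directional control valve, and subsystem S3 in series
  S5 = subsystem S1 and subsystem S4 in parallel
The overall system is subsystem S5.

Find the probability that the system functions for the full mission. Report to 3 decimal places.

Series (topside master controller and flying lead): 0.83000 × 0.94000 = 0.78020
Series (HPU pump and hydraulic accumulator): 0.99000 × 0.92000 = 0.91080
Parallel (downhole gauge and [0.91080]): 1 − (1 − 0.73000)(1 − 0.91080) = 0.97592
Series (subsea electronics module, directional control valve, and [0.97592]): 0.77000 × 0.79000 × 0.97592 = 0.59365
Parallel ([0.78020] and [0.59365]): 1 − (1 − 0.78020)(1 − 0.59365) = 0.911

0.911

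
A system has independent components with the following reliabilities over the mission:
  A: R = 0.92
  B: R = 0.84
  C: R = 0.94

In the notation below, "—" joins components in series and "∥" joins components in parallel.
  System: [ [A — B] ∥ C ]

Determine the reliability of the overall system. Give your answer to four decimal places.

0.9864

Series (A and B): 0.920000 × 0.840000 = 0.772800
Parallel ([0.772800] and C): 1 − (1 − 0.772800)(1 − 0.940000) = 0.9864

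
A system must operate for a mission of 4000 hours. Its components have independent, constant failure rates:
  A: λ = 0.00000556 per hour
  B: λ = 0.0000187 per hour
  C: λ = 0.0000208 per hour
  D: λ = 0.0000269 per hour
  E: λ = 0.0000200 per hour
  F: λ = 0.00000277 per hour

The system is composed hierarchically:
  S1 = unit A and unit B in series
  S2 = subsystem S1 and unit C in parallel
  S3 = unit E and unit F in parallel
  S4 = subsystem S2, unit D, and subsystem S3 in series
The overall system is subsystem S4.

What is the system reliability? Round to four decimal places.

R(A) = exp(−0.00000556 × 4000) = 0.978005
R(B) = exp(−0.0000187 × 4000) = 0.927929
R(C) = exp(−0.0000208 × 4000) = 0.920167
R(D) = exp(−0.0000269 × 4000) = 0.897987
R(E) = exp(−0.0000200 × 4000) = 0.923116
R(F) = exp(−0.00000277 × 4000) = 0.988981
Series (A and B): 0.978005 × 0.927929 = 0.907519
Parallel ([0.907519] and C): 1 − (1 − 0.907519)(1 − 0.920167) = 0.992617
Parallel (E and F): 1 − (1 − 0.923116)(1 − 0.988981) = 0.999153
Series ([0.992617], D, and [0.999153]): 0.992617 × 0.897987 × 0.999153 = 0.8906

0.8906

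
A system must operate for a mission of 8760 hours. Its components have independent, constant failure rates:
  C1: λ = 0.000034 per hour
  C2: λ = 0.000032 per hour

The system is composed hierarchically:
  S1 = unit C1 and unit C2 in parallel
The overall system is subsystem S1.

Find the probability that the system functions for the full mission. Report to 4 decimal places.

R(C1) = exp(−0.000034 × 8760) = 0.742420
R(C2) = exp(−0.000032 × 8760) = 0.755542
Parallel (C1 and C2): 1 − (1 − 0.742420)(1 − 0.755542) = 0.9370

0.9370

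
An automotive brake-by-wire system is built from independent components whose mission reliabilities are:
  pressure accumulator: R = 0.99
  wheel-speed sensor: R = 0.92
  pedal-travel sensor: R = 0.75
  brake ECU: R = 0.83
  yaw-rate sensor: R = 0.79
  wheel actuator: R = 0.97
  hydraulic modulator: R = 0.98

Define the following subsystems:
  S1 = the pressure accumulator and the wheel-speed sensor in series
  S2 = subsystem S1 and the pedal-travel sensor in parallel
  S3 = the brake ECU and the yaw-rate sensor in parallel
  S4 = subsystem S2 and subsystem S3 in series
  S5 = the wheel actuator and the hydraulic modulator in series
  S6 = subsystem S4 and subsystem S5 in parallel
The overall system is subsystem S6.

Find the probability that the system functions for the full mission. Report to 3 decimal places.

Series (pressure accumulator and wheel-speed sensor): 0.99000 × 0.92000 = 0.91080
Parallel ([0.91080] and pedal-travel sensor): 1 − (1 − 0.91080)(1 − 0.75000) = 0.97770
Parallel (brake ECU and yaw-rate sensor): 1 − (1 − 0.83000)(1 − 0.79000) = 0.96430
Series ([0.97770] and [0.96430]): 0.97770 × 0.96430 = 0.94280
Series (wheel actuator and hydraulic modulator): 0.97000 × 0.98000 = 0.95060
Parallel ([0.94280] and [0.95060]): 1 − (1 − 0.94280)(1 − 0.95060) = 0.997

0.997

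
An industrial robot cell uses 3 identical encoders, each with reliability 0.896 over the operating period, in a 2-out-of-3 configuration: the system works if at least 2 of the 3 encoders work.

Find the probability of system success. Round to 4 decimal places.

R = Σ_{i=2}^{3} C(3,i) p^i (1−p)^{3−i} with p = 0.896
C(3,2)·0.896^2·0.104^1 = 0.250479
C(3,3)·0.896^3·0.104^0 = 0.719323
Sum = 0.9698

0.9698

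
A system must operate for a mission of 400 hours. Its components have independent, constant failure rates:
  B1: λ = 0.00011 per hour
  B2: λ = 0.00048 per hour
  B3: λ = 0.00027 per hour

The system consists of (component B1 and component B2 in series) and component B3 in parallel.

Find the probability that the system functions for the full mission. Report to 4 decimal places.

R(B1) = exp(−0.00011 × 400) = 0.956954
R(B2) = exp(−0.00048 × 400) = 0.825307
R(B3) = exp(−0.00027 × 400) = 0.897628
Series (B1 and B2): 0.956954 × 0.825307 = 0.789781
Parallel ([0.789781] and B3): 1 − (1 − 0.789781)(1 − 0.897628) = 0.9785

0.9785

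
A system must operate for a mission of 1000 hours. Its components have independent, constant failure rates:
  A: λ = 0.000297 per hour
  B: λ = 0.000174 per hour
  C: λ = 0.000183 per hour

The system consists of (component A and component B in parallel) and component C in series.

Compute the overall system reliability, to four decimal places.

R(A) = exp(−0.000297 × 1000) = 0.743044
R(B) = exp(−0.000174 × 1000) = 0.840297
R(C) = exp(−0.000183 × 1000) = 0.832768
Parallel (A and B): 1 − (1 − 0.743044)(1 − 0.840297) = 0.958963
Series ([0.958963] and C): 0.958963 × 0.832768 = 0.7986

0.7986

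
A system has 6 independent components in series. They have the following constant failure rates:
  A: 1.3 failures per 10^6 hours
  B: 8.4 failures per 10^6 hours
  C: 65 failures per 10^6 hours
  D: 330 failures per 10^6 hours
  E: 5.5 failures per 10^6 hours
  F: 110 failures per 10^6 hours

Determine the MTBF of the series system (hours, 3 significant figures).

1920

Series of exponential components: λ_sys = Σ λ_i
λ_sys = 0.0000013 + 0.0000084 + 0.000065 + 0.00033 + 0.0000055 + 0.00011 = 5.2020e-04 /h
MTBF = 1 / λ_sys = 1920 h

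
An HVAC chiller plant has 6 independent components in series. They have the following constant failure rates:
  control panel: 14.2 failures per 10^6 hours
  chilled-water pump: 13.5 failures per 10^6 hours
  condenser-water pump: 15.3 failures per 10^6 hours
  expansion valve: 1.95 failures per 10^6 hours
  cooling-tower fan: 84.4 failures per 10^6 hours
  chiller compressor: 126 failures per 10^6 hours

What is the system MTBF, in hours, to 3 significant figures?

3920

Series of exponential components: λ_sys = Σ λ_i
λ_sys = 0.0000142 + 0.0000135 + 0.0000153 + 0.00000195 + 0.0000844 + 0.000126 = 2.5535e-04 /h
MTBF = 1 / λ_sys = 3920 h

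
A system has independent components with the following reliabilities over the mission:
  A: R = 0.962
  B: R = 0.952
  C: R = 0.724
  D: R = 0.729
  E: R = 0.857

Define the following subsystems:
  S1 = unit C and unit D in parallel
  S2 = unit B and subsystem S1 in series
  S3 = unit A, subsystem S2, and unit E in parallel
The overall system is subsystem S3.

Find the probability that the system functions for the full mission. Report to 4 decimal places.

0.9994

Parallel (C and D): 1 − (1 − 0.724000)(1 − 0.729000) = 0.925204
Series (B and [0.925204]): 0.952000 × 0.925204 = 0.880794
Parallel (A, [0.880794], and E): 1 − (1 − 0.962000)(1 − 0.880794)(1 − 0.857000) = 0.9994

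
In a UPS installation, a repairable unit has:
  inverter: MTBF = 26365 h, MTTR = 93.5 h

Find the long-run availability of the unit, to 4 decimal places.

A(inverter) = MTBF/(MTBF+MTTR) = 26365/(26365+93.5) = 0.9965

0.9965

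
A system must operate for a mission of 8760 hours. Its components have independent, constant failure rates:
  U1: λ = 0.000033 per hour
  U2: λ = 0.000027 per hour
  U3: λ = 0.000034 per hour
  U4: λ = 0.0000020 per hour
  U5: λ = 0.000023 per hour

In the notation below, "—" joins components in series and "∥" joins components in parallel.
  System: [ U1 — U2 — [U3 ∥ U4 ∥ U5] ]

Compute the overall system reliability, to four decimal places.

R(U1) = exp(−0.000033 × 8760) = 0.748952
R(U2) = exp(−0.000027 × 8760) = 0.789370
R(U3) = exp(−0.000034 × 8760) = 0.742420
R(U4) = exp(−0.0000020 × 8760) = 0.982633
R(U5) = exp(−0.000023 × 8760) = 0.817520
Parallel (U3, U4, and U5): 1 − (1 − 0.742420)(1 − 0.982633)(1 − 0.817520) = 0.999184
Series (U1, U2, and [0.999184]): 0.748952 × 0.789370 × 0.999184 = 0.5907

0.5907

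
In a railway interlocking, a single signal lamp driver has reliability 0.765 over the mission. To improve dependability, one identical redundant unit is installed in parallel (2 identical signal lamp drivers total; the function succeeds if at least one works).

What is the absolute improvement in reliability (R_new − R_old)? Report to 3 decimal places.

R_before = 0.765
R_after = 1 − (1 − 0.765)^2 = 0.945
ΔR = 0.945 − 0.765 = 0.180

0.180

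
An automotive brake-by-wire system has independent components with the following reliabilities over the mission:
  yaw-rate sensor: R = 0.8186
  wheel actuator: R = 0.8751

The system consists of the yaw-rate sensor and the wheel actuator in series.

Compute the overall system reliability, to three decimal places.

0.716

Series (yaw-rate sensor and wheel actuator): 0.81860 × 0.87510 = 0.716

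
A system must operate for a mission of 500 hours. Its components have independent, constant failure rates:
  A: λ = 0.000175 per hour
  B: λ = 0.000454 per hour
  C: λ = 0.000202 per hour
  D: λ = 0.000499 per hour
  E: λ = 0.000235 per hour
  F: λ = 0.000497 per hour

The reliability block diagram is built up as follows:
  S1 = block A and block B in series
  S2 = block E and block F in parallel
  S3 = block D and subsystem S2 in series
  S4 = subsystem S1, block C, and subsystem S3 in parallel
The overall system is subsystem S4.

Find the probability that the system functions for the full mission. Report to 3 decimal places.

0.994

R(A) = exp(−0.000175 × 500) = 0.91622
R(B) = exp(−0.000454 × 500) = 0.79692
R(C) = exp(−0.000202 × 500) = 0.90393
R(D) = exp(−0.000499 × 500) = 0.77919
R(E) = exp(−0.000235 × 500) = 0.88914
R(F) = exp(−0.000497 × 500) = 0.77997
Series (A and B): 0.91622 × 0.79692 = 0.73015
Parallel (E and F): 1 − (1 − 0.88914)(1 − 0.77997) = 0.97561
Series (D and [0.97561]): 0.77919 × 0.97561 = 0.76019
Parallel ([0.73015], C, and [0.76019]): 1 − (1 − 0.73015)(1 − 0.90393)(1 − 0.76019) = 0.994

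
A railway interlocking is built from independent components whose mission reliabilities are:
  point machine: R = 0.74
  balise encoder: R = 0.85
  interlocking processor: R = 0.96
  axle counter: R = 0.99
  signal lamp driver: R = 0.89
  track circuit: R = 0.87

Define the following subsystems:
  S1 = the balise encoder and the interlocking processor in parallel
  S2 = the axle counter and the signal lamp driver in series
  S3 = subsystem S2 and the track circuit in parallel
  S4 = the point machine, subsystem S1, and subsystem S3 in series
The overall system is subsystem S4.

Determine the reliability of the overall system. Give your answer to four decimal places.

0.7242

Parallel (balise encoder and interlocking processor): 1 − (1 − 0.850000)(1 − 0.960000) = 0.994000
Series (axle counter and signal lamp driver): 0.990000 × 0.890000 = 0.881100
Parallel ([0.881100] and track circuit): 1 − (1 − 0.881100)(1 − 0.870000) = 0.984543
Series (point machine, [0.994000], and [0.984543]): 0.740000 × 0.994000 × 0.984543 = 0.7242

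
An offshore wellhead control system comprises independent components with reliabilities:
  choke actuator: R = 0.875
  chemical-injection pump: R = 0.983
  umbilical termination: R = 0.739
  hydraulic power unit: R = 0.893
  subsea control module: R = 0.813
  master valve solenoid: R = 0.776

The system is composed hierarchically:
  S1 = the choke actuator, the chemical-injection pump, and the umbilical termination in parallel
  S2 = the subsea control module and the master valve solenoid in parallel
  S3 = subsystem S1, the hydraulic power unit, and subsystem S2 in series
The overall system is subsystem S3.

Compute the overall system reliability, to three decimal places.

0.855

Parallel (choke actuator, chemical-injection pump, and umbilical termination): 1 − (1 − 0.87500)(1 − 0.98300)(1 − 0.73900) = 0.99945
Parallel (subsea control module and master valve solenoid): 1 − (1 − 0.81300)(1 − 0.77600) = 0.95811
Series ([0.99945], hydraulic power unit, and [0.95811]): 0.99945 × 0.89300 × 0.95811 = 0.855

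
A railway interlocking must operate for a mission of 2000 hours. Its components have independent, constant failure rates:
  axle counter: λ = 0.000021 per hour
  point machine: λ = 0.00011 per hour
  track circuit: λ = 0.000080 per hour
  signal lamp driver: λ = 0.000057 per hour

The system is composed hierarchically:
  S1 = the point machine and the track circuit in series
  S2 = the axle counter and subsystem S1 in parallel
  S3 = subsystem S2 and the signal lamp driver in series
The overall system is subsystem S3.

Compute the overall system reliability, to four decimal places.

0.8807

R(axle counter) = exp(−0.000021 × 2000) = 0.958870
R(point machine) = exp(−0.00011 × 2000) = 0.802519
R(track circuit) = exp(−0.000080 × 2000) = 0.852144
R(signal lamp driver) = exp(−0.000057 × 2000) = 0.892258
Series (point machine and track circuit): 0.802519 × 0.852144 = 0.683862
Parallel (axle counter and [0.683862]): 1 − (1 − 0.958870)(1 − 0.683862) = 0.986997
Series ([0.986997] and signal lamp driver): 0.986997 × 0.892258 = 0.8807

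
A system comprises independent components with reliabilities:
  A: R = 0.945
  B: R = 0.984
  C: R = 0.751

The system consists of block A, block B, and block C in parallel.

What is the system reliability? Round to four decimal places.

Parallel (A, B, and C): 1 − (1 − 0.945000)(1 − 0.984000)(1 − 0.751000) = 0.9998

0.9998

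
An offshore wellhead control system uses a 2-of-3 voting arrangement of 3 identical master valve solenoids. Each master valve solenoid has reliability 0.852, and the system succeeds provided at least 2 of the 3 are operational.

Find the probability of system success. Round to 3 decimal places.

R = Σ_{i=2}^{3} C(3,i) p^i (1−p)^{3−i} with p = 0.852
C(3,2)·0.852^2·0.148^1 = 0.32230
C(3,3)·0.852^3·0.148^0 = 0.61847
Sum = 0.941

0.941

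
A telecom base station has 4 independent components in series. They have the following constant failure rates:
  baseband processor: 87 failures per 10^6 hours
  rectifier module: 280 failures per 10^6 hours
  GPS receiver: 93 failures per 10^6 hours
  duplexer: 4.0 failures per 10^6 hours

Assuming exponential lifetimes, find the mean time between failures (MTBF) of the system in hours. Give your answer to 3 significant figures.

2160

Series of exponential components: λ_sys = Σ λ_i
λ_sys = 0.000087 + 0.00028 + 0.000093 + 0.0000040 = 4.6400e-04 /h
MTBF = 1 / λ_sys = 2160 h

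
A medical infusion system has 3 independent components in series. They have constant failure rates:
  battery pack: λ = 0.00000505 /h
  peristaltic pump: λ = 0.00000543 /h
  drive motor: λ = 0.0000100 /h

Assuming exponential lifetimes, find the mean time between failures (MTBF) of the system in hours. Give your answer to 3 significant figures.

Series of exponential components: λ_sys = Σ λ_i
λ_sys = 0.00000505 + 0.00000543 + 0.0000100 = 2.0480e-05 /h
MTBF = 1 / λ_sys = 48800 h

48800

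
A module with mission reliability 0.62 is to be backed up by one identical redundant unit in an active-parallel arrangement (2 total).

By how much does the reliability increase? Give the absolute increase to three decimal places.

R_before = 0.62
R_after = 1 − (1 − 0.62)^2 = 0.856
ΔR = 0.856 − 0.62 = 0.236

0.236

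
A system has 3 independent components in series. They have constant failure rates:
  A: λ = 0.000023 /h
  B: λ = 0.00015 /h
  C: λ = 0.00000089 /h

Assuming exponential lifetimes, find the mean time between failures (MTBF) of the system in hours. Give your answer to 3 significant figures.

Series of exponential components: λ_sys = Σ λ_i
λ_sys = 0.000023 + 0.00015 + 0.00000089 = 1.7389e-04 /h
MTBF = 1 / λ_sys = 5750 h

5750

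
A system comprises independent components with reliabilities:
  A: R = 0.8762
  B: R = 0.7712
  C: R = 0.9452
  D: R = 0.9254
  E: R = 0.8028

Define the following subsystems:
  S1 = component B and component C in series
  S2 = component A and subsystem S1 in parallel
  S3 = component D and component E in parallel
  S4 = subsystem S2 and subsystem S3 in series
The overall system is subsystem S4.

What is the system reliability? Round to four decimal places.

0.9522

Series (B and C): 0.771200 × 0.945200 = 0.728938
Parallel (A and [0.728938]): 1 − (1 − 0.876200)(1 − 0.728938) = 0.966443
Parallel (D and E): 1 − (1 − 0.925400)(1 − 0.802800) = 0.985289
Series ([0.966443] and [0.985289]): 0.966443 × 0.985289 = 0.9522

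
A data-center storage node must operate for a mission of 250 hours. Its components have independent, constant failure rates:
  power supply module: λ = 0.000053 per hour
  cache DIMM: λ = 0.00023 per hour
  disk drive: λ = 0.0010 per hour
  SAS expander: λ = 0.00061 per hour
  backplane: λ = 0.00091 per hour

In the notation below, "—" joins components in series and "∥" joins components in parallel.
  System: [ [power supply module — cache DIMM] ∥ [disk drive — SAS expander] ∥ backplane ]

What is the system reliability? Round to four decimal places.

R(power supply module) = exp(−0.000053 × 250) = 0.986837
R(cache DIMM) = exp(−0.00023 × 250) = 0.944122
R(disk drive) = exp(−0.0010 × 250) = 0.778801
R(SAS expander) = exp(−0.00061 × 250) = 0.858559
R(backplane) = exp(−0.00091 × 250) = 0.796522
Series (power supply module and cache DIMM): 0.986837 × 0.944122 = 0.931695
Series (disk drive and SAS expander): 0.778801 × 0.858559 = 0.668647
Parallel ([0.931695], [0.668647], and backplane): 1 − (1 − 0.931695)(1 − 0.668647)(1 − 0.796522) = 0.9954

0.9954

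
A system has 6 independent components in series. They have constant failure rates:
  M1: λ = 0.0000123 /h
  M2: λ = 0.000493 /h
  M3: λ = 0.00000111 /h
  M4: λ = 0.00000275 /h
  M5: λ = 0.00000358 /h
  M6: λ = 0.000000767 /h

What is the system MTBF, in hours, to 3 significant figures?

Series of exponential components: λ_sys = Σ λ_i
λ_sys = 0.0000123 + 0.000493 + 0.00000111 + 0.00000275 + 0.00000358 + 0.000000767 = 5.1351e-04 /h
MTBF = 1 / λ_sys = 1950 h

1950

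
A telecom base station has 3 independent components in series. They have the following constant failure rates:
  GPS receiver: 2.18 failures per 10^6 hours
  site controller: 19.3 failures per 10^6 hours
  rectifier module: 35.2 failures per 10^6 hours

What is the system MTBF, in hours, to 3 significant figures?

Series of exponential components: λ_sys = Σ λ_i
λ_sys = 0.00000218 + 0.0000193 + 0.0000352 = 5.6680e-05 /h
MTBF = 1 / λ_sys = 17600 h

17600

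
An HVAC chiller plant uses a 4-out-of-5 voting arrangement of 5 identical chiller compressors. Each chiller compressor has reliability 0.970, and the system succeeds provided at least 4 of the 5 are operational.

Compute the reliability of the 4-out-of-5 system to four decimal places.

R = Σ_{i=4}^{5} C(5,i) p^i (1−p)^{5−i} with p = 0.970
C(5,4)·0.970^4·0.030^1 = 0.132794
C(5,5)·0.970^5·0.030^0 = 0.858734
Sum = 0.9915

0.9915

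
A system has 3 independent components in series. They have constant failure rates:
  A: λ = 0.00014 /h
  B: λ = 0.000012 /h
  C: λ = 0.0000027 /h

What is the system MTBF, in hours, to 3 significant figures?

6460

Series of exponential components: λ_sys = Σ λ_i
λ_sys = 0.00014 + 0.000012 + 0.0000027 = 1.5470e-04 /h
MTBF = 1 / λ_sys = 6460 h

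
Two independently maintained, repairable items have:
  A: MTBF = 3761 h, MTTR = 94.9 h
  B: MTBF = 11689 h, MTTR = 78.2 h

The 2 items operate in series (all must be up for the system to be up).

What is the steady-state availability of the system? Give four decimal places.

0.9689

A(A) = MTBF/(MTBF+MTTR) = 3761/(3761+94.9) = 0.975388
A(B) = MTBF/(MTBF+MTTR) = 11689/(11689+78.2) = 0.993354
Series availability: 0.975388 × 0.993354 = 0.9689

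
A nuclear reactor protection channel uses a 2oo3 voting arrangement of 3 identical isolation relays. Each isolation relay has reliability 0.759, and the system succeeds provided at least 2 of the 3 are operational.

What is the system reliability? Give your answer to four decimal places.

R = Σ_{i=2}^{3} C(3,i) p^i (1−p)^{3−i} with p = 0.759
C(3,2)·0.759^2·0.241^1 = 0.416507
C(3,3)·0.759^3·0.241^0 = 0.437245
Sum = 0.8538

0.8538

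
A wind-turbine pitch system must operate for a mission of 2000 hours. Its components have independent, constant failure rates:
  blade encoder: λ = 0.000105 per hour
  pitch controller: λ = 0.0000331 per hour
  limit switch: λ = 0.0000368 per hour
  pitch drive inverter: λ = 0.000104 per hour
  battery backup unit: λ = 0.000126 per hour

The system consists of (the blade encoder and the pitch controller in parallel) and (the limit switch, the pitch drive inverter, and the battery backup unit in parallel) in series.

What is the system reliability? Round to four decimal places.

0.9849

R(blade encoder) = exp(−0.000105 × 2000) = 0.810584
R(pitch controller) = exp(−0.0000331 × 2000) = 0.935944
R(limit switch) = exp(−0.0000368 × 2000) = 0.929043
R(pitch drive inverter) = exp(−0.000104 × 2000) = 0.812207
R(battery backup unit) = exp(−0.000126 × 2000) = 0.777245
Parallel (blade encoder and pitch controller): 1 − (1 − 0.810584)(1 − 0.935944) = 0.987867
Parallel (limit switch, pitch drive inverter, and battery backup unit): 1 − (1 − 0.929043)(1 − 0.812207)(1 − 0.777245) = 0.997032
Series ([0.987867] and [0.997032]): 0.987867 × 0.997032 = 0.9849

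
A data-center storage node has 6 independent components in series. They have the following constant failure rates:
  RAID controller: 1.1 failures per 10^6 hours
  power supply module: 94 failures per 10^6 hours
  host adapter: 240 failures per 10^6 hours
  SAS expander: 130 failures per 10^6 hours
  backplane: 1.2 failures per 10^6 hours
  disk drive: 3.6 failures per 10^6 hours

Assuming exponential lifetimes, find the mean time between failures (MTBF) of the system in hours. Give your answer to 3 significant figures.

Series of exponential components: λ_sys = Σ λ_i
λ_sys = 0.0000011 + 0.000094 + 0.00024 + 0.00013 + 0.0000012 + 0.0000036 = 4.6990e-04 /h
MTBF = 1 / λ_sys = 2130 h

2130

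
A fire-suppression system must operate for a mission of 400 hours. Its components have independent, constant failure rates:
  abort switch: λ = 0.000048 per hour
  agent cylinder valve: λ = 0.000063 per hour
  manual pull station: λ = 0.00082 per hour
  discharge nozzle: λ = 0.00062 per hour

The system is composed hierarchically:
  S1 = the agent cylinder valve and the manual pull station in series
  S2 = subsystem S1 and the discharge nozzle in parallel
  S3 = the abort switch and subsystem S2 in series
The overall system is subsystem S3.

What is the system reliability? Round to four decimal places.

R(abort switch) = exp(−0.000048 × 400) = 0.980983
R(agent cylinder valve) = exp(−0.000063 × 400) = 0.975115
R(manual pull station) = exp(−0.00082 × 400) = 0.720363
R(discharge nozzle) = exp(−0.00062 × 400) = 0.780360
Series (agent cylinder valve and manual pull station): 0.975115 × 0.720363 = 0.702437
Parallel ([0.702437] and discharge nozzle): 1 − (1 − 0.702437)(1 − 0.780360) = 0.934643
Series (abort switch and [0.934643]): 0.980983 × 0.934643 = 0.9169

0.9169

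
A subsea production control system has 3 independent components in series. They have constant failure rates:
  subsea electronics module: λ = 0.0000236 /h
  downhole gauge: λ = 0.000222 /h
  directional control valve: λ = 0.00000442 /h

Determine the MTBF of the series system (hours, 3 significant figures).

4000

Series of exponential components: λ_sys = Σ λ_i
λ_sys = 0.0000236 + 0.000222 + 0.00000442 = 2.5002e-04 /h
MTBF = 1 / λ_sys = 4000 h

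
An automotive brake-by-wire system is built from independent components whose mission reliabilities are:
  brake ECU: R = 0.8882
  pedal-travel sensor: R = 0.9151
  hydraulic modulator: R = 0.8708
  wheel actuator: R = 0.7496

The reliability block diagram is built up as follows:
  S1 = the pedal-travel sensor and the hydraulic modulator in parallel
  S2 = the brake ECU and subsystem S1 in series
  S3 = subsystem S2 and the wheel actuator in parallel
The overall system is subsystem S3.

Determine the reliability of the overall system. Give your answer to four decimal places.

Parallel (pedal-travel sensor and hydraulic modulator): 1 − (1 − 0.915100)(1 − 0.870800) = 0.989031
Series (brake ECU and [0.989031]): 0.888200 × 0.989031 = 0.878457
Parallel ([0.878457] and wheel actuator): 1 − (1 − 0.878457)(1 − 0.749600) = 0.9696

0.9696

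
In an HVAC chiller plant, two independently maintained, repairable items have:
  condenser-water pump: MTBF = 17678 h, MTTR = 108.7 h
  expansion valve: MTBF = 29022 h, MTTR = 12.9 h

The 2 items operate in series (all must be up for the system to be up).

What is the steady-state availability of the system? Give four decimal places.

A(condenser-water pump) = MTBF/(MTBF+MTTR) = 17678/(17678+108.7) = 0.993889
A(expansion valve) = MTBF/(MTBF+MTTR) = 29022/(29022+12.9) = 0.999556
Series availability: 0.993889 × 0.999556 = 0.9934

0.9934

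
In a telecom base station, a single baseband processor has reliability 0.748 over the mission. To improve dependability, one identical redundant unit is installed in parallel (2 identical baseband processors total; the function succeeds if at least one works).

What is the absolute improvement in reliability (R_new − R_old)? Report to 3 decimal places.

R_before = 0.748
R_after = 1 − (1 − 0.748)^2 = 0.936
ΔR = 0.936 − 0.748 = 0.188

0.188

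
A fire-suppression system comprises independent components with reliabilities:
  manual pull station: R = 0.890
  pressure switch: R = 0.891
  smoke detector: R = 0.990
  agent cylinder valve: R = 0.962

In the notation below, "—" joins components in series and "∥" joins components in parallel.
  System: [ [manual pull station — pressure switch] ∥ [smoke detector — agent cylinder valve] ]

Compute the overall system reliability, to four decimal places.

Series (manual pull station and pressure switch): 0.890000 × 0.891000 = 0.792990
Series (smoke detector and agent cylinder valve): 0.990000 × 0.962000 = 0.952380
Parallel ([0.792990] and [0.952380]): 1 − (1 − 0.792990)(1 − 0.952380) = 0.9901

0.9901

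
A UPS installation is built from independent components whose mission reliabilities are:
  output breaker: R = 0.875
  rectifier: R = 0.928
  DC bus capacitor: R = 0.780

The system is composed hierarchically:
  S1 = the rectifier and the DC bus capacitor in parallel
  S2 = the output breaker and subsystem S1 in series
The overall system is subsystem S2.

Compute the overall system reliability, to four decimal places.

0.8611

Parallel (rectifier and DC bus capacitor): 1 − (1 − 0.928000)(1 − 0.780000) = 0.984160
Series (output breaker and [0.984160]): 0.875000 × 0.984160 = 0.8611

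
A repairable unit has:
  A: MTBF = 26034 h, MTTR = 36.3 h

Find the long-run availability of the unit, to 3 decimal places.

A(A) = MTBF/(MTBF+MTTR) = 26034/(26034+36.3) = 0.999

0.999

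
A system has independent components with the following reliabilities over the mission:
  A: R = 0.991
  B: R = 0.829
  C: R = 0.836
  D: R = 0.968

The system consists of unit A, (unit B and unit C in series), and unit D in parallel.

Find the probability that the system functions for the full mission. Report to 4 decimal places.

0.9999

Series (B and C): 0.829000 × 0.836000 = 0.693044
Parallel (A, [0.693044], and D): 1 − (1 − 0.991000)(1 − 0.693044)(1 − 0.968000) = 0.9999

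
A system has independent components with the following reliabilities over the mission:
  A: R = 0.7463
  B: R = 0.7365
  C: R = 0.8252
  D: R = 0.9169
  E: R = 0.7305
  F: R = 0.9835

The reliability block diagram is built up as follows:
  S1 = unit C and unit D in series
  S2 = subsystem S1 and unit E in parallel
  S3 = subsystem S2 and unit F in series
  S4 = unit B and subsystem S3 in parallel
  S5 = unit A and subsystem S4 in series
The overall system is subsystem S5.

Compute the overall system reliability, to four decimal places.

Series (C and D): 0.825200 × 0.916900 = 0.756626
Parallel ([0.756626] and E): 1 − (1 − 0.756626)(1 − 0.730500) = 0.934411
Series ([0.934411] and F): 0.934411 × 0.983500 = 0.918993
Parallel (B and [0.918993]): 1 − (1 − 0.736500)(1 − 0.918993) = 0.978655
Series (A and [0.978655]): 0.746300 × 0.978655 = 0.7304

0.7304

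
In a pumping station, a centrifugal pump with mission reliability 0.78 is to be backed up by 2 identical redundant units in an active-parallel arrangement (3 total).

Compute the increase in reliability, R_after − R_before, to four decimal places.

0.2094

R_before = 0.78
R_after = 1 − (1 − 0.78)^3 = 0.9894
ΔR = 0.9894 − 0.78 = 0.2094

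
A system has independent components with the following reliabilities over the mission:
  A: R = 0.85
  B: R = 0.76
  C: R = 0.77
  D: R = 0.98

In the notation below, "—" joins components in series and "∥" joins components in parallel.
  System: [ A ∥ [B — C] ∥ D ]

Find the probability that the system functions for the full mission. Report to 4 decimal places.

Series (B and C): 0.760000 × 0.770000 = 0.585200
Parallel (A, [0.585200], and D): 1 − (1 − 0.850000)(1 − 0.585200)(1 − 0.980000) = 0.9988

0.9988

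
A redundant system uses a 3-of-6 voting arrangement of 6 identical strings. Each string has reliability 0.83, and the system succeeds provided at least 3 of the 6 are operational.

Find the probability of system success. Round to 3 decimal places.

R = Σ_{i=3}^{6} C(6,i) p^i (1−p)^{6−i} with p = 0.83
C(6,3)·0.83^3·0.17^3 = 0.05618
C(6,4)·0.83^4·0.17^2 = 0.20573
C(6,5)·0.83^5·0.17^1 = 0.40178
C(6,6)·0.83^6·0.17^0 = 0.32694
Sum = 0.991

0.991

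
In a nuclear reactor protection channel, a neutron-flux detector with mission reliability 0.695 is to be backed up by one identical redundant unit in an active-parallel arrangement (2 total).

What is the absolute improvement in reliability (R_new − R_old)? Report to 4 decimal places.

0.2120

R_before = 0.695
R_after = 1 − (1 − 0.695)^2 = 0.9070
ΔR = 0.9070 − 0.695 = 0.2120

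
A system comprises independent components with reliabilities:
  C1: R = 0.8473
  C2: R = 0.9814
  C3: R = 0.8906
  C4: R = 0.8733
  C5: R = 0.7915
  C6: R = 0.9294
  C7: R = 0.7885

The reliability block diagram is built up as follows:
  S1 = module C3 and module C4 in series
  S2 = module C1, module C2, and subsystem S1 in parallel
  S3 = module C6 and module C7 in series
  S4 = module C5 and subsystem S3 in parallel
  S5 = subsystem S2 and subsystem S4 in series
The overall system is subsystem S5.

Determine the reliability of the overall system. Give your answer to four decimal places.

Series (C3 and C4): 0.890600 × 0.873300 = 0.777761
Parallel (C1, C2, and [0.777761]): 1 − (1 − 0.847300)(1 − 0.981400)(1 − 0.777761) = 0.999369
Series (C6 and C7): 0.929400 × 0.788500 = 0.732832
Parallel (C5 and [0.732832]): 1 − (1 − 0.791500)(1 − 0.732832) = 0.944295
Series ([0.999369] and [0.944295]): 0.999369 × 0.944295 = 0.9437

0.9437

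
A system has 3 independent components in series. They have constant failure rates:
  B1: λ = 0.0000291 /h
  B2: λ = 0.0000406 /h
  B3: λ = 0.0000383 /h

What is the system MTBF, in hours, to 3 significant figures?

9260

Series of exponential components: λ_sys = Σ λ_i
λ_sys = 0.0000291 + 0.0000406 + 0.0000383 = 1.0800e-04 /h
MTBF = 1 / λ_sys = 9260 h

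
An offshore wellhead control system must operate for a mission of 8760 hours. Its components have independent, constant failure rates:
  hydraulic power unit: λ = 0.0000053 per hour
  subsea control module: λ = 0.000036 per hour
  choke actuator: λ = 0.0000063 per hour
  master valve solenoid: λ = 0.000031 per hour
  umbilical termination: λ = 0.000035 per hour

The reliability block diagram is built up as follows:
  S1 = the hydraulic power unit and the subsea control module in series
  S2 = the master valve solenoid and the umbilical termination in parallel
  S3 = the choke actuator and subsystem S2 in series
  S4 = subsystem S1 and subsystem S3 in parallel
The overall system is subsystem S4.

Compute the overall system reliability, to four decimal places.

0.9657

R(hydraulic power unit) = exp(−0.0000053 × 8760) = 0.954633
R(subsea control module) = exp(−0.000036 × 8760) = 0.729526
R(choke actuator) = exp(−0.0000063 × 8760) = 0.946307
R(master valve solenoid) = exp(−0.000031 × 8760) = 0.762190
R(umbilical termination) = exp(−0.000035 × 8760) = 0.735945
Series (hydraulic power unit and subsea control module): 0.954633 × 0.729526 = 0.696430
Parallel (master valve solenoid and umbilical termination): 1 − (1 − 0.762190)(1 − 0.735945) = 0.937205
Series (choke actuator and [0.937205]): 0.946307 × 0.937205 = 0.886884
Parallel ([0.696430] and [0.886884]): 1 − (1 − 0.696430)(1 − 0.886884) = 0.9657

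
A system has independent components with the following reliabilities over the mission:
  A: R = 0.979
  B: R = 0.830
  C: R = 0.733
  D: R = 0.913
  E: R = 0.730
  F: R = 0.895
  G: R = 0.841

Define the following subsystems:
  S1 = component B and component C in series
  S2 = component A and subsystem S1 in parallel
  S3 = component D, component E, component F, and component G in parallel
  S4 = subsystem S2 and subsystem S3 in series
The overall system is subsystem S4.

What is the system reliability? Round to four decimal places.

Series (B and C): 0.830000 × 0.733000 = 0.608390
Parallel (A and [0.608390]): 1 − (1 − 0.979000)(1 − 0.608390) = 0.991776
Parallel (D, E, F, and G): 1 − (1 − 0.913000)(1 − 0.730000)(1 − 0.895000)(1 − 0.841000) = 0.999608
Series ([0.991776] and [0.999608]): 0.991776 × 0.999608 = 0.9914

0.9914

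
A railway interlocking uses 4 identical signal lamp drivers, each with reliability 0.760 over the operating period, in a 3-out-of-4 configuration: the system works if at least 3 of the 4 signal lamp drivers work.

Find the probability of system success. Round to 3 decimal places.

R = Σ_{i=3}^{4} C(4,i) p^i (1−p)^{4−i} with p = 0.760
C(4,3)·0.760^3·0.240^1 = 0.42142
C(4,4)·0.760^4·0.240^0 = 0.33362
Sum = 0.755

0.755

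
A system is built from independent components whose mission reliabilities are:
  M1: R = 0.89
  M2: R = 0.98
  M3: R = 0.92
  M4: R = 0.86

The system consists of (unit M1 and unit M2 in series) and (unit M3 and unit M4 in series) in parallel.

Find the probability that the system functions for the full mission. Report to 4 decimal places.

0.9733

Series (M1 and M2): 0.890000 × 0.980000 = 0.872200
Series (M3 and M4): 0.920000 × 0.860000 = 0.791200
Parallel ([0.872200] and [0.791200]): 1 − (1 − 0.872200)(1 − 0.791200) = 0.9733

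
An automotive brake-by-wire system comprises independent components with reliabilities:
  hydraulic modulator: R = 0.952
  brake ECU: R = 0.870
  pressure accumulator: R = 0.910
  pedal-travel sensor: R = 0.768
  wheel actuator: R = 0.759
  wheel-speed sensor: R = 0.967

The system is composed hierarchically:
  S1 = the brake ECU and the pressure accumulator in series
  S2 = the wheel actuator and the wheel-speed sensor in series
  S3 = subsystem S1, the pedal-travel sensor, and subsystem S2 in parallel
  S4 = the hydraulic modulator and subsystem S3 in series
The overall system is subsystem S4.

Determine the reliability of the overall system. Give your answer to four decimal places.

Series (brake ECU and pressure accumulator): 0.870000 × 0.910000 = 0.791700
Series (wheel actuator and wheel-speed sensor): 0.759000 × 0.967000 = 0.733953
Parallel ([0.791700], pedal-travel sensor, and [0.733953]): 1 − (1 − 0.791700)(1 − 0.768000)(1 − 0.733953) = 0.987143
Series (hydraulic modulator and [0.987143]): 0.952000 × 0.987143 = 0.9398

0.9398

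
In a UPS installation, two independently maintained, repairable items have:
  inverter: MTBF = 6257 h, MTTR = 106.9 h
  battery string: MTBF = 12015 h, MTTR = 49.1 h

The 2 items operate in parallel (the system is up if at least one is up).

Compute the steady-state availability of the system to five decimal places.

A(inverter) = MTBF/(MTBF+MTTR) = 6257/(6257+106.9) = 0.983202
A(battery string) = MTBF/(MTBF+MTTR) = 12015/(12015+49.1) = 0.995930
Parallel availability: 1 − (1 − 0.983202)(1 − 0.995930) = 0.99993

0.99993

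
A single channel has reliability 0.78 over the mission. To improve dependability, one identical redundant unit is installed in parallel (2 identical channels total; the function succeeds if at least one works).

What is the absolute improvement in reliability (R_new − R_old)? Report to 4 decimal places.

0.1716

R_before = 0.78
R_after = 1 − (1 − 0.78)^2 = 0.9516
ΔR = 0.9516 − 0.78 = 0.1716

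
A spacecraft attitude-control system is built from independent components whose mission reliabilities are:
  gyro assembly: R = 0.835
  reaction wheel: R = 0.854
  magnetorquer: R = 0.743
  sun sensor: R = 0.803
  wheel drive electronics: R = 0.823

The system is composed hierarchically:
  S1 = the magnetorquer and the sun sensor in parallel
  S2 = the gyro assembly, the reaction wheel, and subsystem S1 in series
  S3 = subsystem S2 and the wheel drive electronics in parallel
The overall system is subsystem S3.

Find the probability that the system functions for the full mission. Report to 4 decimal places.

Parallel (magnetorquer and sun sensor): 1 − (1 − 0.743000)(1 − 0.803000) = 0.949371
Series (gyro assembly, reaction wheel, and [0.949371]): 0.835000 × 0.854000 × 0.949371 = 0.676987
Parallel ([0.676987] and wheel drive electronics): 1 − (1 − 0.676987)(1 − 0.823000) = 0.9428

0.9428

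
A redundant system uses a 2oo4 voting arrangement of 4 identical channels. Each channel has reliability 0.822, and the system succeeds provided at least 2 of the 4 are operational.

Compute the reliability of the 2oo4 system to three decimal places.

R = Σ_{i=2}^{4} C(4,i) p^i (1−p)^{4−i} with p = 0.822
C(4,2)·0.822^2·0.178^2 = 0.12845
C(4,3)·0.822^3·0.178^1 = 0.39545
C(4,4)·0.822^4·0.178^0 = 0.45655
Sum = 0.980

0.980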